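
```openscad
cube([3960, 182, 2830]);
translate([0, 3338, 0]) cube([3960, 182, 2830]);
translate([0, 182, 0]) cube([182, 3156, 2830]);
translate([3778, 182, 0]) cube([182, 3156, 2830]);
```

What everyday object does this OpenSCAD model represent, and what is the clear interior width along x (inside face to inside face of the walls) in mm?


A house (or room) frame. The interior width is 3596 mm.

Four 2830 mm walls enclosing a rectangle with no floor or roof — a room or house frame. Outside width is 3960 mm and wall thickness is 182 mm, so the interior width is 3960 − 2 × 182 = 3596 mm.


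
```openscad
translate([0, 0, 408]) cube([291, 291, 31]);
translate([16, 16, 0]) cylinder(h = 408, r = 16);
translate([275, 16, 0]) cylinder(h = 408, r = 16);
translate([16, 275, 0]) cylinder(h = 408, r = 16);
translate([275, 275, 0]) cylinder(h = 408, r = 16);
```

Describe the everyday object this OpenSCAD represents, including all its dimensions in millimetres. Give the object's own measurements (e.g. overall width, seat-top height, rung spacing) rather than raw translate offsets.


A simple wooden stool: a rectangular seat 291 mm (x) by 291 mm (y), 31 mm thick, top face at z = 439 mm, on four round legs, each 32 mm in diameter. The legs rest on z = 0, each leg's axis is inset half a diameter from the nearest pair of seat edges (so the leg's bounding box is flush with the corner).


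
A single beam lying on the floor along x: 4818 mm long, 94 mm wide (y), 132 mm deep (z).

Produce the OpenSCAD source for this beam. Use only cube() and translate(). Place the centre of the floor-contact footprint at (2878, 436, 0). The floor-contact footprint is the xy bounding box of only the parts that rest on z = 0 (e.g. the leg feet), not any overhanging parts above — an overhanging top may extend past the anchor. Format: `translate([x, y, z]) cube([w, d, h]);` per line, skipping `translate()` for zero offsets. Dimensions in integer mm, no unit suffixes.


translate([469, 389, 0]) cube([4818, 94, 132]);


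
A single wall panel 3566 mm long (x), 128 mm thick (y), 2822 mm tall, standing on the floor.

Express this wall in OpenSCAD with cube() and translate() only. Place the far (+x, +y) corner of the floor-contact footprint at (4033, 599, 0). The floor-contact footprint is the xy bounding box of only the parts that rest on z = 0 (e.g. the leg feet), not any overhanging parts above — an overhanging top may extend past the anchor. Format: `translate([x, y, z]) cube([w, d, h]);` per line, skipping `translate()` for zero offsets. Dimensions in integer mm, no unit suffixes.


translate([467, 471, 0]) cube([3566, 128, 2822]);


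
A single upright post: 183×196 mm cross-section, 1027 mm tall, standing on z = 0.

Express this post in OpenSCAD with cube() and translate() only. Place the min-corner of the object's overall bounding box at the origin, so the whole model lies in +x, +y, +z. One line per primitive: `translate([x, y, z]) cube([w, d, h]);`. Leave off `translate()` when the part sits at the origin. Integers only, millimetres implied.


cube([183, 196, 1027]);


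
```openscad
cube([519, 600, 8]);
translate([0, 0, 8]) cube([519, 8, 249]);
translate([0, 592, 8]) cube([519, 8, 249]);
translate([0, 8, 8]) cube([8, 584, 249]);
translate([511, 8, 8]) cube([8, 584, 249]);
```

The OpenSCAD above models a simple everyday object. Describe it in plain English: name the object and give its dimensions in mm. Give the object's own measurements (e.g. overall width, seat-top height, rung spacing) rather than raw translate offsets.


An open-topped rectangular box: outside dimensions 519×600×257 mm, with a uniform wall and base thickness of 8 mm. The base is a full 519×600 slab on the floor; four walls sit on top of the base. The front and back walls (the −y and +y sides) span the full width; the two side walls fit between them.


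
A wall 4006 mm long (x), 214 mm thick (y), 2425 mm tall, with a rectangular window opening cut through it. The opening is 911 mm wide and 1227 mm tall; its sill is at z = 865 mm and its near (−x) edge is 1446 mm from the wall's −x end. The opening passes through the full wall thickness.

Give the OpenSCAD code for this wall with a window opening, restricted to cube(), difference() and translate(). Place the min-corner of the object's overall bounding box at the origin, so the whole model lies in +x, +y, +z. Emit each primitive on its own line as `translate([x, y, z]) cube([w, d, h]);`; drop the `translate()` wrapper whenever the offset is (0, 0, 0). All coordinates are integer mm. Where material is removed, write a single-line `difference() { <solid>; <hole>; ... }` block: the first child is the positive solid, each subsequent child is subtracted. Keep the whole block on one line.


difference() { cube([4006, 214, 2425]); translate([1446, 0, 865]) cube([911, 214, 1227]); }


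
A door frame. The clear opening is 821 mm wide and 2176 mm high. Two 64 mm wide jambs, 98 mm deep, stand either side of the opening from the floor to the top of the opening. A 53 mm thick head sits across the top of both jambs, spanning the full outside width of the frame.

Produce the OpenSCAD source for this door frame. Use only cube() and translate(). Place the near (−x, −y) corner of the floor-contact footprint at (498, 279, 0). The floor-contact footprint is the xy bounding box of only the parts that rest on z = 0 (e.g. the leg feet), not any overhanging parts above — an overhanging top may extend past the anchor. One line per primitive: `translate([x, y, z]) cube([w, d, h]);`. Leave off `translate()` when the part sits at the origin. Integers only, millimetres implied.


translate([498, 279, 0]) cube([64, 98, 2176]);
translate([1383, 279, 0]) cube([64, 98, 2176]);
translate([498, 279, 2176]) cube([949, 98, 53]);


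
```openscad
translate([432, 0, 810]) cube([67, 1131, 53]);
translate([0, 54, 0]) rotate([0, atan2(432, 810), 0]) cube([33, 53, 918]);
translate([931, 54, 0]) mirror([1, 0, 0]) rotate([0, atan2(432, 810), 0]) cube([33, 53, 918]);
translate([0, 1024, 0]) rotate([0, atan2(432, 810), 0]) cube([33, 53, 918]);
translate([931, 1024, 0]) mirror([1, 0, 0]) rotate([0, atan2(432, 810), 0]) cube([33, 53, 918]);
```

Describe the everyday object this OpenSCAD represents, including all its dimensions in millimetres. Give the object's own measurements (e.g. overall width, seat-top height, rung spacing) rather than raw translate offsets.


A sawhorse. A 67×1131×53 mm beam (x, y, z) sits on two A-frame leg pairs. Each pair is two raked legs of 33×53 mm section (53 mm along y) splaying symmetrically in x. Each leg rises 810 mm vertically over 432 mm of horizontal reach and is 918 mm long along its own axis. Every leg's outer bottom edge rests on the floor and its outer top edge meets a bottom edge of the beam — the left legs (tilting toward +x) meet the beam's −x bottom edge, the right legs (their mirror images, tilting toward −x) meet its +x bottom edge — so the leg tops tuck under the beam, the beam's underside is 810 mm above the floor, and the feet are 931 mm apart outside-to-outside with the beam centred between them. The two leg pairs are set in 54 mm from either end of the beam.


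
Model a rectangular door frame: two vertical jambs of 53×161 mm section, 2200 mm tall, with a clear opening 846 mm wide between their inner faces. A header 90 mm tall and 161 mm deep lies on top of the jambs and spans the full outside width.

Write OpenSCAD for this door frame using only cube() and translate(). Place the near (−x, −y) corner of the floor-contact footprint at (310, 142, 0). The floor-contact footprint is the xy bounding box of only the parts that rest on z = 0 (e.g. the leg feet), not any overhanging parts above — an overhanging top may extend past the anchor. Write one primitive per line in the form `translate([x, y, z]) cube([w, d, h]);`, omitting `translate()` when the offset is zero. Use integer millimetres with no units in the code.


translate([310, 142, 0]) cube([53, 161, 2200]);
translate([1209, 142, 0]) cube([53, 161, 2200]);
translate([310, 142, 2200]) cube([952, 161, 90]);


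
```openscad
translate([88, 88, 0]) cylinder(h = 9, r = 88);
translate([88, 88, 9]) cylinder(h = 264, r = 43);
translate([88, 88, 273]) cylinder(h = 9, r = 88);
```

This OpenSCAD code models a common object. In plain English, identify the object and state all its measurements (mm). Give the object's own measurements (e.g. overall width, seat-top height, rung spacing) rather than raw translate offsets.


A spool: two coaxial disc flanges of radius 88 mm and thickness 9 mm, joined by a core cylinder of radius 43 mm and height 264 mm. The lower flange rests on z = 0 and the three cylinders share a vertical axis.


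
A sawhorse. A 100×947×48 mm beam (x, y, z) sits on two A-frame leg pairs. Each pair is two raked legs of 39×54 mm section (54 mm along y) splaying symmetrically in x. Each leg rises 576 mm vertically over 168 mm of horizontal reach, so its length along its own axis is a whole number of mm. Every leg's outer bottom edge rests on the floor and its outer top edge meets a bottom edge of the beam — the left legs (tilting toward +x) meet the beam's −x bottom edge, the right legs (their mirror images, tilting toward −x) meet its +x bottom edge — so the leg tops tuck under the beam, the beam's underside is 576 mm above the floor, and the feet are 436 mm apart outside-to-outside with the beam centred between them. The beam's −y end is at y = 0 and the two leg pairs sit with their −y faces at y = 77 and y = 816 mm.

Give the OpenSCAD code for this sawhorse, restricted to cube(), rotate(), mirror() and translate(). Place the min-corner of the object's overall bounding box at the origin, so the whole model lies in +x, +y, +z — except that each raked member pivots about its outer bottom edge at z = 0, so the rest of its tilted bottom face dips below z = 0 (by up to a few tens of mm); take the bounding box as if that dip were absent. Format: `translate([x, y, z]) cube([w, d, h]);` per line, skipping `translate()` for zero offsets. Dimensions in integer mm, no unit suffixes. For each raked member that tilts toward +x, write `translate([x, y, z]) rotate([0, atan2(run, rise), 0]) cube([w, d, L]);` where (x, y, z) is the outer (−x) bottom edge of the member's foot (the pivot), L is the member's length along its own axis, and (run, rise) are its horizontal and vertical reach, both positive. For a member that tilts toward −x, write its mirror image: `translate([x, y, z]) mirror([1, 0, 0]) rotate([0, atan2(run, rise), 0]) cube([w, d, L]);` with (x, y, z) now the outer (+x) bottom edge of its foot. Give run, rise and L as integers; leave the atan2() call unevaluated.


translate([168, 0, 576]) cube([100, 947, 48]);
translate([0, 77, 0]) rotate([0, atan2(168, 576), 0]) cube([39, 54, 600]);
translate([436, 77, 0]) mirror([1, 0, 0]) rotate([0, atan2(168, 576), 0]) cube([39, 54, 600]);
translate([0, 816, 0]) rotate([0, atan2(168, 576), 0]) cube([39, 54, 600]);
translate([436, 816, 0]) mirror([1, 0, 0]) rotate([0, atan2(168, 576), 0]) cube([39, 54, 600]);


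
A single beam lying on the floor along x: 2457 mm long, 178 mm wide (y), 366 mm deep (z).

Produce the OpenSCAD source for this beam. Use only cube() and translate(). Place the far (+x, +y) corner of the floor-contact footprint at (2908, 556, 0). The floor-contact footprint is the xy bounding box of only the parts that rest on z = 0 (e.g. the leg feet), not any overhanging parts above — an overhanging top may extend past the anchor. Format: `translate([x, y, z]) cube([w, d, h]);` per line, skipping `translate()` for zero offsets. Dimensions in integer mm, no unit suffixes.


translate([451, 378, 0]) cube([2457, 178, 366]);


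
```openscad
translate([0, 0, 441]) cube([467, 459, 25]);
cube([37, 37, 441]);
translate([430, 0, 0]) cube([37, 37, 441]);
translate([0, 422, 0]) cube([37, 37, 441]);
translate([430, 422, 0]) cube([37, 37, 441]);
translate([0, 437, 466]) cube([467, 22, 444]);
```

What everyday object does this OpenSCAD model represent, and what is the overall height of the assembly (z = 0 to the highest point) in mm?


A chair. The overall height is 910 mm.

A slab on four corner posts with a tall panel at the back — a chair. The seat slab sits at z = 441 with thickness 25, and the 444 mm backrest starts at the seat top, so the overall height is 441 + 25 + 444 = 910 mm.


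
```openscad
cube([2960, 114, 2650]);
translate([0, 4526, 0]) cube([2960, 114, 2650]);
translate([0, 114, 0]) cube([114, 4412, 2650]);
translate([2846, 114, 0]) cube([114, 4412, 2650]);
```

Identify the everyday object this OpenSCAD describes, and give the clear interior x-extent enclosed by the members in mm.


A house (or room) frame. The interior width is 2732 mm.

Four 2650 mm walls enclosing a rectangle with no floor or roof — a room or house frame. Outside width is 2960 mm and wall thickness is 114 mm, so the interior width is 2960 − 2 × 114 = 2732 mm.


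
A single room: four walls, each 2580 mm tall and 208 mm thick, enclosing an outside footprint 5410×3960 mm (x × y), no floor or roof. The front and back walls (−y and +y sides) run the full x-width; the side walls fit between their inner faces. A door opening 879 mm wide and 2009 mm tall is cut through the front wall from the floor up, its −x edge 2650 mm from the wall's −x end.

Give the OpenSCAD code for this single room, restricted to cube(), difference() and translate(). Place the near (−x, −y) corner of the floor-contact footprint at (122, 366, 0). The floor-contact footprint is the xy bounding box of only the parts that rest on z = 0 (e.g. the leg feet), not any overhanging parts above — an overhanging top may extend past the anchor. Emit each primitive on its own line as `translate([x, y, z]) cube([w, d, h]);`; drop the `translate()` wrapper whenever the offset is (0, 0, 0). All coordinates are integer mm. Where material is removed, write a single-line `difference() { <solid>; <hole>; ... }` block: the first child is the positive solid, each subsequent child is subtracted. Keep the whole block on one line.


difference() { translate([122, 366, 0]) cube([5410, 208, 2580]); translate([2772, 366, 0]) cube([879, 208, 2009]); }
translate([122, 4118, 0]) cube([5410, 208, 2580]);
translate([122, 574, 0]) cube([208, 3544, 2580]);
translate([5324, 574, 0]) cube([208, 3544, 2580]);


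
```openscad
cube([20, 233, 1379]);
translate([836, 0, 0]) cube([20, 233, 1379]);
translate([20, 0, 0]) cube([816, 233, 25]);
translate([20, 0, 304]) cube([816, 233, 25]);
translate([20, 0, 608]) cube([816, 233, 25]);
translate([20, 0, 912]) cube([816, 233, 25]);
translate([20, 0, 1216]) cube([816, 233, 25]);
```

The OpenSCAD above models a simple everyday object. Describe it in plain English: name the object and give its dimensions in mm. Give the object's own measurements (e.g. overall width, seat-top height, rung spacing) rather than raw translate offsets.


An open bookshelf. Two side panels, each 20 mm thick, 233 mm deep and 1379 mm tall, stand 856 mm apart (outside-to-outside). Between them sit 5 shelves, each 25 mm thick and 233 mm deep, spanning the full gap between the sides. The bottom shelf rests on the floor (its underside at z = 0) and the clear gap between one shelf's top and the next shelf's underside is 279 mm.


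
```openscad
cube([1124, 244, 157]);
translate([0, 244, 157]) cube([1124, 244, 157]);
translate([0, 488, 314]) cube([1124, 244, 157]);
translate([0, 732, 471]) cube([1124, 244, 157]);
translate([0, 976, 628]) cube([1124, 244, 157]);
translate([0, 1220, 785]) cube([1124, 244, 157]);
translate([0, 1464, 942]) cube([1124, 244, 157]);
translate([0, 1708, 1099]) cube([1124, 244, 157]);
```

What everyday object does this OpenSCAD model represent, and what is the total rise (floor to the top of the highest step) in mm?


A staircase. The total rise is 1256 mm.

8 identical blocks, each offset up and back from the previous — a staircase. Each step is 157 mm tall and there are 8 of them, so the total rise is 8 × 157 = 1256 mm.


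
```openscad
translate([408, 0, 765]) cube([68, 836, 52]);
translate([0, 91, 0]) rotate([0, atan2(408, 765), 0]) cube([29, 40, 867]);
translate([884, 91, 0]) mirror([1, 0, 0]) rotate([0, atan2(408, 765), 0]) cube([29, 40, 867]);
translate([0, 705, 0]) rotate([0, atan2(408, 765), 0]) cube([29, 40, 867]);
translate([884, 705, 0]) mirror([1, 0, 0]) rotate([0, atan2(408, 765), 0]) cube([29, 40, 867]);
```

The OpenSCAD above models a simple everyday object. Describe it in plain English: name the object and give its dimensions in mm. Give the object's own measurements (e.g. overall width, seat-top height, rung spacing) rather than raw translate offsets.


A sawhorse. A 68×836×52 mm beam (x, y, z) sits on two A-frame leg pairs. Each pair is two raked legs of 29×40 mm section (40 mm along y) splaying symmetrically in x. Each leg rises 765 mm vertically over 408 mm of horizontal reach and is 867 mm long along its own axis. Every leg's outer bottom edge rests on the floor and its outer top edge meets a bottom edge of the beam — the left legs (tilting toward +x) meet the beam's −x bottom edge, the right legs (their mirror images, tilting toward −x) meet its +x bottom edge — so the leg tops tuck under the beam, the beam's underside is 765 mm above the floor, and the feet are 884 mm apart outside-to-outside with the beam centred between them. The two leg pairs are set in 91 mm from either end of the beam.


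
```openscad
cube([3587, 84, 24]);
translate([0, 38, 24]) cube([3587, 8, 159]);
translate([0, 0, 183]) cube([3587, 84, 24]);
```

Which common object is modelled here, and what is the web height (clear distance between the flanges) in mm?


An I-beam. The web height is 159 mm.

Two wide flanges with a thin centred web — an I-beam. Overall 207 mm minus two 24 mm flanges gives a web of 207 − 2·24 = 159 mm.


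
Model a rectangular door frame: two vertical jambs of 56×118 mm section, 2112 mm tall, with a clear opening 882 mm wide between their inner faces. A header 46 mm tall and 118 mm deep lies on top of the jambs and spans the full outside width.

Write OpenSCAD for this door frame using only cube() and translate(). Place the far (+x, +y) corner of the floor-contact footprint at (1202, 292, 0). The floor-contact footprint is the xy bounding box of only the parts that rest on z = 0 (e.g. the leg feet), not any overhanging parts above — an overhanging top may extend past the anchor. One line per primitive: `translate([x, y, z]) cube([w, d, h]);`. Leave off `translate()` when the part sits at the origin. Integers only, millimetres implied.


translate([208, 174, 0]) cube([56, 118, 2112]);
translate([1146, 174, 0]) cube([56, 118, 2112]);
translate([208, 174, 2112]) cube([994, 118, 46]);


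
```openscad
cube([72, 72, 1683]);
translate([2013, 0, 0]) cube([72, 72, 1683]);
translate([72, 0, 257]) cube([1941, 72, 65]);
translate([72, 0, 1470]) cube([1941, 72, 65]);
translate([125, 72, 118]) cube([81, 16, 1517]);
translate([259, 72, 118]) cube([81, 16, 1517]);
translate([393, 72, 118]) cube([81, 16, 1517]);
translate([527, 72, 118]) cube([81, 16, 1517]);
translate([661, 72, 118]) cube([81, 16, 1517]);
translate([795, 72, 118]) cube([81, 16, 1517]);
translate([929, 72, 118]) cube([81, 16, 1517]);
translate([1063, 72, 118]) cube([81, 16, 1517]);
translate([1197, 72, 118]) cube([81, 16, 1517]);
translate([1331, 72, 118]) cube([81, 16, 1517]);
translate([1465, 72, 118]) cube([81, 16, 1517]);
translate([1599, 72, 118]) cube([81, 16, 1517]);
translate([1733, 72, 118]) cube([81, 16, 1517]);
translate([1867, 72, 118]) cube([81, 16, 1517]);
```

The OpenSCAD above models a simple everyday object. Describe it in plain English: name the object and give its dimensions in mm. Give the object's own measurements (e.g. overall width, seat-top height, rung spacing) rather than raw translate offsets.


A fence section. Two 72×72 mm posts, 1683 mm tall, stand on the floor with a clear span of 1941 mm between their inner faces. Two horizontal rails of 72×65 mm section span the gap between the posts with their undersides at z = 257 mm and z = 1470 mm, flush with the posts' −y face. 14 pickets, each 81 mm wide, 16 mm thick and 1517 mm tall, are fixed to the +y face of the rails with their bottoms at z = 118 mm, spaced across the span with a 53 mm gap after the −x post and between neighbouring pickets, with 65 mm left before the +x post.


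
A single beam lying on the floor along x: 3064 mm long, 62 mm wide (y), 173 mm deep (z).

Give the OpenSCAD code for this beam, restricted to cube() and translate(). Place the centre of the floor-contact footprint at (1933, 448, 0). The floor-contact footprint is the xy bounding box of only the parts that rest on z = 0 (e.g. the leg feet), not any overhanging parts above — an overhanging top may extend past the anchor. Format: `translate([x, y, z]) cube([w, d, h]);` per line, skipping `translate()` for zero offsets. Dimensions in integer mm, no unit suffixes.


translate([401, 417, 0]) cube([3064, 62, 173]);


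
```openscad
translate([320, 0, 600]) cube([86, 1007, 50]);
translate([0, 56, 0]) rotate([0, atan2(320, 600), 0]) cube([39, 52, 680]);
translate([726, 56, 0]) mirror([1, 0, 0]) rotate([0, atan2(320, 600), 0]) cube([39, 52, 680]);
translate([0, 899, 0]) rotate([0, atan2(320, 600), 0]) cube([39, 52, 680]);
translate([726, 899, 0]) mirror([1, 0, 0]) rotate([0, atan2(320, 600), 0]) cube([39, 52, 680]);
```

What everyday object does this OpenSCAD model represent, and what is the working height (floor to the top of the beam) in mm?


A sawhorse. The overall height is 650 mm.

A beam across two mirrored pairs of raked legs — a sawhorse. The beam's underside is at z = 600 (matching the legs' vertical rise in atan2(320, 600)) and the beam is 50 mm tall, so its top is at 600 + 50 = 650 mm. The raked legs top out at the beam's underside, so that is the highest point.


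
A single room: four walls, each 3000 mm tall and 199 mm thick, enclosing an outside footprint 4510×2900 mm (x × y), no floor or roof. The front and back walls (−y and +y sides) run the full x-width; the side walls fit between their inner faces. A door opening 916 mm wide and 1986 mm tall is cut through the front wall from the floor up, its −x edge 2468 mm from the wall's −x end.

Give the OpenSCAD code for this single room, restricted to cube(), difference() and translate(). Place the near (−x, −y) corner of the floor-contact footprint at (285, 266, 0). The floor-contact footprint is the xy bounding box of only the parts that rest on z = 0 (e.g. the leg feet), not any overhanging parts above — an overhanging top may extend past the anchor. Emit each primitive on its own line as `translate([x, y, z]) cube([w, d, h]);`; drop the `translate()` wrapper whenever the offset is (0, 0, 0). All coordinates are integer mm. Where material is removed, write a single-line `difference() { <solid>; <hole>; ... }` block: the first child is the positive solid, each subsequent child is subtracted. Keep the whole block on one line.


difference() { translate([285, 266, 0]) cube([4510, 199, 3000]); translate([2753, 266, 0]) cube([916, 199, 1986]); }
translate([285, 2967, 0]) cube([4510, 199, 3000]);
translate([285, 465, 0]) cube([199, 2502, 3000]);
translate([4596, 465, 0]) cube([199, 2502, 3000]);


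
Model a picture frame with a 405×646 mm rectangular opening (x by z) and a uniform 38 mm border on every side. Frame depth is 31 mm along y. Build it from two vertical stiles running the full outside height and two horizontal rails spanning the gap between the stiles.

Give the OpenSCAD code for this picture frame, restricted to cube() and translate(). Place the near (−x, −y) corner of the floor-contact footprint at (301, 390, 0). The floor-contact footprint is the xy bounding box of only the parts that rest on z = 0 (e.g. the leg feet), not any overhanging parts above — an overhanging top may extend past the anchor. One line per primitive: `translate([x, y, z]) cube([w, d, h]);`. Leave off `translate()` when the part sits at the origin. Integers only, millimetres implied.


translate([301, 390, 0]) cube([38, 31, 722]);
translate([744, 390, 0]) cube([38, 31, 722]);
translate([339, 390, 0]) cube([405, 31, 38]);
translate([339, 390, 684]) cube([405, 31, 38]);


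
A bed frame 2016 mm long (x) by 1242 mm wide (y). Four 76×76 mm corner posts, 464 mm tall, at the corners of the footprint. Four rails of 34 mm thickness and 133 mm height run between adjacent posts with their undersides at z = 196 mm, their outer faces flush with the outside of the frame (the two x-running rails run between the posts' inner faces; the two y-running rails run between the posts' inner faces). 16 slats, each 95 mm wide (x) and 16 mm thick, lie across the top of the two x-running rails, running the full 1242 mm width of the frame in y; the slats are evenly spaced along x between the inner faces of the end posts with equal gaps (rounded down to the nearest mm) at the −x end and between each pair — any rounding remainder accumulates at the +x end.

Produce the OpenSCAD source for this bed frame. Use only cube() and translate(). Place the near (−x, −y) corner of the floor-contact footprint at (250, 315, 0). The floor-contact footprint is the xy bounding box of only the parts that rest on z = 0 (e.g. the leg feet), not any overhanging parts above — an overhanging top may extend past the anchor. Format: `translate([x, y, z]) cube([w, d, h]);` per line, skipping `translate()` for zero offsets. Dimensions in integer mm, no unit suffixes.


translate([250, 315, 0]) cube([76, 76, 464]);
translate([250, 1481, 0]) cube([76, 76, 464]);
translate([2190, 315, 0]) cube([76, 76, 464]);
translate([2190, 1481, 0]) cube([76, 76, 464]);
translate([326, 315, 196]) cube([1864, 34, 133]);
translate([326, 1523, 196]) cube([1864, 34, 133]);
translate([250, 391, 196]) cube([34, 1090, 133]);
translate([2232, 391, 196]) cube([34, 1090, 133]);
translate([346, 315, 329]) cube([95, 1242, 16]);
translate([461, 315, 329]) cube([95, 1242, 16]);
translate([576, 315, 329]) cube([95, 1242, 16]);
translate([691, 315, 329]) cube([95, 1242, 16]);
translate([806, 315, 329]) cube([95, 1242, 16]);
translate([921, 315, 329]) cube([95, 1242, 16]);
translate([1036, 315, 329]) cube([95, 1242, 16]);
translate([1151, 315, 329]) cube([95, 1242, 16]);
translate([1266, 315, 329]) cube([95, 1242, 16]);
translate([1381, 315, 329]) cube([95, 1242, 16]);
translate([1496, 315, 329]) cube([95, 1242, 16]);
translate([1611, 315, 329]) cube([95, 1242, 16]);
translate([1726, 315, 329]) cube([95, 1242, 16]);
translate([1841, 315, 329]) cube([95, 1242, 16]);
translate([1956, 315, 329]) cube([95, 1242, 16]);
translate([2071, 315, 329]) cube([95, 1242, 16]);


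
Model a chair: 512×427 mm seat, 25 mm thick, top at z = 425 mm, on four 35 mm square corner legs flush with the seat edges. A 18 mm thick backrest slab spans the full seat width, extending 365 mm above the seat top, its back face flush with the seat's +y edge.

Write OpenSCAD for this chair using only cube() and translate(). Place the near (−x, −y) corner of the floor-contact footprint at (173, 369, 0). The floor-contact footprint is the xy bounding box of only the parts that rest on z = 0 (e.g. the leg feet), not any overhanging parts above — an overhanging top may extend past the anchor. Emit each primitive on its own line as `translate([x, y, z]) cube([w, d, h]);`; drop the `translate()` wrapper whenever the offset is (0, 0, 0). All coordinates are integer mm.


translate([173, 369, 400]) cube([512, 427, 25]);
translate([173, 369, 0]) cube([35, 35, 400]);
translate([650, 369, 0]) cube([35, 35, 400]);
translate([173, 761, 0]) cube([35, 35, 400]);
translate([650, 761, 0]) cube([35, 35, 400]);
translate([173, 778, 425]) cube([512, 18, 365]);


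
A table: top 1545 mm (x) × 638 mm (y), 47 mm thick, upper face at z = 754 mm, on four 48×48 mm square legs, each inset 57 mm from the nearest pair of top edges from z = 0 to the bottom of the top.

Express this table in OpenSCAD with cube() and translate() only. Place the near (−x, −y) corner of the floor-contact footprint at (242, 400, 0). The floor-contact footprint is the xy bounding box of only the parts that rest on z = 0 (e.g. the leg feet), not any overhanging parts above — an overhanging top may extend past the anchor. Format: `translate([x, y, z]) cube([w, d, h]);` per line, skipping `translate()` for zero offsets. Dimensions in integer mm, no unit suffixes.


translate([185, 343, 707]) cube([1545, 638, 47]);
translate([242, 400, 0]) cube([48, 48, 707]);
translate([1625, 400, 0]) cube([48, 48, 707]);
translate([242, 876, 0]) cube([48, 48, 707]);
translate([1625, 876, 0]) cube([48, 48, 707]);


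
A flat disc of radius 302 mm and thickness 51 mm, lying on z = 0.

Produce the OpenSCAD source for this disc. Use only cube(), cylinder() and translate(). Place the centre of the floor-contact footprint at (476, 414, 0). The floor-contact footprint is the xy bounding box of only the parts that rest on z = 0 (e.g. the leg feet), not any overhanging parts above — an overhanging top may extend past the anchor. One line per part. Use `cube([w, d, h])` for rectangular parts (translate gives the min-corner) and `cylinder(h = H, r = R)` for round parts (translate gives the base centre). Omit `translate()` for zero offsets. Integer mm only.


translate([476, 414, 0]) cylinder(h = 51, r = 302);


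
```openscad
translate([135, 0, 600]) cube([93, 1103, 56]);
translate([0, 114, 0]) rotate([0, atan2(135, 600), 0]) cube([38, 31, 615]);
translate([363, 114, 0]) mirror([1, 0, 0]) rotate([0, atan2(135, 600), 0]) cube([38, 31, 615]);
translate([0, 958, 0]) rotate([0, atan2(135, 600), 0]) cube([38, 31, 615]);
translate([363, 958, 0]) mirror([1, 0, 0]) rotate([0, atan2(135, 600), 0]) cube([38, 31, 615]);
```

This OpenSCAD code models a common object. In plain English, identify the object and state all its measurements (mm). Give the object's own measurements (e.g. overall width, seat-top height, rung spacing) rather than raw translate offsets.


A sawhorse. A 93×1103×56 mm beam (x, y, z) sits on two A-frame leg pairs. Each pair is two raked legs of 38×31 mm section (31 mm along y) splaying symmetrically in x. Each leg rises 600 mm vertically over 135 mm of horizontal reach and is 615 mm long along its own axis. Every leg's outer bottom edge rests on the floor and its outer top edge meets a bottom edge of the beam — the left legs (tilting toward +x) meet the beam's −x bottom edge, the right legs (their mirror images, tilting toward −x) meet its +x bottom edge — so the leg tops tuck under the beam, the beam's underside is 600 mm above the floor, and the feet are 363 mm apart outside-to-outside with the beam centred between them. The two leg pairs are set in 114 mm from either end of the beam.


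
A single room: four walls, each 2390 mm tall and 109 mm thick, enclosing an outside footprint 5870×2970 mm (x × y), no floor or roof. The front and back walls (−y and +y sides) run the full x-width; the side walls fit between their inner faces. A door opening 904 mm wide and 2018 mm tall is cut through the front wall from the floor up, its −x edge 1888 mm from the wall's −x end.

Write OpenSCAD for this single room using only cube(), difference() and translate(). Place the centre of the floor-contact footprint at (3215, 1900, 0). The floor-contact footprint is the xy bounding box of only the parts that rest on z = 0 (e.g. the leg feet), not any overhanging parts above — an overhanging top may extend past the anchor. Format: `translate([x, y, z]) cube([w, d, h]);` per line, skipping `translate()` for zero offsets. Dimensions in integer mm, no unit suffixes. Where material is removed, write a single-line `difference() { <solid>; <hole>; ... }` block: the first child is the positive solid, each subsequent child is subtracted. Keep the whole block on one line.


difference() { translate([280, 415, 0]) cube([5870, 109, 2390]); translate([2168, 415, 0]) cube([904, 109, 2018]); }
translate([280, 3276, 0]) cube([5870, 109, 2390]);
translate([280, 524, 0]) cube([109, 2752, 2390]);
translate([6041, 524, 0]) cube([109, 2752, 2390]);


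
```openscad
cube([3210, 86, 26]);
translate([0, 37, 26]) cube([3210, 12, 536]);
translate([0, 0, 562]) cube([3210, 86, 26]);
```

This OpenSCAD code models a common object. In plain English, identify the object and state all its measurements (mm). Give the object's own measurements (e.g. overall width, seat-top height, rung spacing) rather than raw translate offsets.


An I-beam lying along x, 3210 mm long. Overall section height 588 mm. Two flanges 86 mm wide (y) and 26 mm thick, one on the floor and one at the top; a web 12 mm thick runs between them, centred on the flange width.


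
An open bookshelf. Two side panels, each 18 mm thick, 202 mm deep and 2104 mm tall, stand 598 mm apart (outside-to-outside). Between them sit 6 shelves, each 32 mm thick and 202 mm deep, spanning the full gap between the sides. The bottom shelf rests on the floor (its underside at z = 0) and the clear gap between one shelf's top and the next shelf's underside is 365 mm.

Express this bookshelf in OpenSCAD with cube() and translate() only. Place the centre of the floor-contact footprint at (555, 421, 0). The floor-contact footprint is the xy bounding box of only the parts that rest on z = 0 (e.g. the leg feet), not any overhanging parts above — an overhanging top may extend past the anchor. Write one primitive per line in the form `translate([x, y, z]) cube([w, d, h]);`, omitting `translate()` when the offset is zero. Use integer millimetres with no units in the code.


translate([256, 320, 0]) cube([18, 202, 2104]);
translate([836, 320, 0]) cube([18, 202, 2104]);
translate([274, 320, 0]) cube([562, 202, 32]);
translate([274, 320, 397]) cube([562, 202, 32]);
translate([274, 320, 794]) cube([562, 202, 32]);
translate([274, 320, 1191]) cube([562, 202, 32]);
translate([274, 320, 1588]) cube([562, 202, 32]);
translate([274, 320, 1985]) cube([562, 202, 32]);


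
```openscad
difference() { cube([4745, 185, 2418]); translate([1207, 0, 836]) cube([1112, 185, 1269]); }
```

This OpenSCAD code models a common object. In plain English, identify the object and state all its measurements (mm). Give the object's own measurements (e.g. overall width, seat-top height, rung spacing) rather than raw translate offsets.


A wall 4745 mm long (x), 185 mm thick (y), 2418 mm tall, with a rectangular window opening cut through it. The opening is 1112 mm wide and 1269 mm tall; its sill is at z = 836 mm and its near (−x) edge is 1207 mm from the wall's −x end. The opening passes through the full wall thickness.


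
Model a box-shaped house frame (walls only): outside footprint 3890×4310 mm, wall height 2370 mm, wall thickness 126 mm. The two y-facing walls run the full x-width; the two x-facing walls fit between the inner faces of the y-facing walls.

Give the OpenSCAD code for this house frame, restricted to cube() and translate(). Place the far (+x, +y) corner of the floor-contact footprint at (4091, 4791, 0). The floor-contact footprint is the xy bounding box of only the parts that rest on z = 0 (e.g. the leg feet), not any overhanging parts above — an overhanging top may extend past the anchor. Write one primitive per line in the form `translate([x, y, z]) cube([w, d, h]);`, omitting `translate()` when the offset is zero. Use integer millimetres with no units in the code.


translate([201, 481, 0]) cube([3890, 126, 2370]);
translate([201, 4665, 0]) cube([3890, 126, 2370]);
translate([201, 607, 0]) cube([126, 4058, 2370]);
translate([3965, 607, 0]) cube([126, 4058, 2370]);


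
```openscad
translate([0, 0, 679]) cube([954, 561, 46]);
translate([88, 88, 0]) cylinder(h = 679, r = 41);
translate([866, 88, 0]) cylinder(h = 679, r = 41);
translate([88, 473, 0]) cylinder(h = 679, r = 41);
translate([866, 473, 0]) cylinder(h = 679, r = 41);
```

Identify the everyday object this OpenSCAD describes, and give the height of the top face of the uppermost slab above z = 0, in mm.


A table. The table height is 725 mm.

A 954×561×46 slab sits at z = 679 on four Ø82 mm round legs — a table. The top surface is at 679 + 46 = 725 mm.


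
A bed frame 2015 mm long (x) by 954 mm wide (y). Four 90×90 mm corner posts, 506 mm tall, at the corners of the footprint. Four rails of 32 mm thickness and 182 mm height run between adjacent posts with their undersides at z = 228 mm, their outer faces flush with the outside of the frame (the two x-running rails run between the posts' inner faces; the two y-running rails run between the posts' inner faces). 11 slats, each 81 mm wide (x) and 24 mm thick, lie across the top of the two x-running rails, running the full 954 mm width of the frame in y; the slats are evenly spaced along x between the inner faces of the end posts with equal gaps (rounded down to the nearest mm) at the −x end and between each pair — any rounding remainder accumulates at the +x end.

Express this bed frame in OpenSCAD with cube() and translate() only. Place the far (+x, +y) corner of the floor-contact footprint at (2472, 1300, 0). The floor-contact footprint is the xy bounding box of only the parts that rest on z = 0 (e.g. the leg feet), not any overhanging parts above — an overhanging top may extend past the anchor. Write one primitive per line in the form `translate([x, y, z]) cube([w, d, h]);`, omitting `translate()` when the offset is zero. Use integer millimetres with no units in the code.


translate([457, 346, 0]) cube([90, 90, 506]);
translate([457, 1210, 0]) cube([90, 90, 506]);
translate([2382, 346, 0]) cube([90, 90, 506]);
translate([2382, 1210, 0]) cube([90, 90, 506]);
translate([547, 346, 228]) cube([1835, 32, 182]);
translate([547, 1268, 228]) cube([1835, 32, 182]);
translate([457, 436, 228]) cube([32, 774, 182]);
translate([2440, 436, 228]) cube([32, 774, 182]);
translate([625, 346, 410]) cube([81, 954, 24]);
translate([784, 346, 410]) cube([81, 954, 24]);
translate([943, 346, 410]) cube([81, 954, 24]);
translate([1102, 346, 410]) cube([81, 954, 24]);
translate([1261, 346, 410]) cube([81, 954, 24]);
translate([1420, 346, 410]) cube([81, 954, 24]);
translate([1579, 346, 410]) cube([81, 954, 24]);
translate([1738, 346, 410]) cube([81, 954, 24]);
translate([1897, 346, 410]) cube([81, 954, 24]);
translate([2056, 346, 410]) cube([81, 954, 24]);
translate([2215, 346, 410]) cube([81, 954, 24]);


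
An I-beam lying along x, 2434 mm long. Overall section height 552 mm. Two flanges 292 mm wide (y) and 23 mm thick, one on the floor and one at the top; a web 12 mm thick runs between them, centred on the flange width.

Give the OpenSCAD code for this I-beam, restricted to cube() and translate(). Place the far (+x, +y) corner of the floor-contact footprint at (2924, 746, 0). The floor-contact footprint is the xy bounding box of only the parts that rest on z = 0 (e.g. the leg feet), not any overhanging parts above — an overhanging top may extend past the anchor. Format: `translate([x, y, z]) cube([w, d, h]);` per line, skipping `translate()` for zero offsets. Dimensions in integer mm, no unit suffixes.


translate([490, 454, 0]) cube([2434, 292, 23]);
translate([490, 594, 23]) cube([2434, 12, 506]);
translate([490, 454, 529]) cube([2434, 292, 23]);


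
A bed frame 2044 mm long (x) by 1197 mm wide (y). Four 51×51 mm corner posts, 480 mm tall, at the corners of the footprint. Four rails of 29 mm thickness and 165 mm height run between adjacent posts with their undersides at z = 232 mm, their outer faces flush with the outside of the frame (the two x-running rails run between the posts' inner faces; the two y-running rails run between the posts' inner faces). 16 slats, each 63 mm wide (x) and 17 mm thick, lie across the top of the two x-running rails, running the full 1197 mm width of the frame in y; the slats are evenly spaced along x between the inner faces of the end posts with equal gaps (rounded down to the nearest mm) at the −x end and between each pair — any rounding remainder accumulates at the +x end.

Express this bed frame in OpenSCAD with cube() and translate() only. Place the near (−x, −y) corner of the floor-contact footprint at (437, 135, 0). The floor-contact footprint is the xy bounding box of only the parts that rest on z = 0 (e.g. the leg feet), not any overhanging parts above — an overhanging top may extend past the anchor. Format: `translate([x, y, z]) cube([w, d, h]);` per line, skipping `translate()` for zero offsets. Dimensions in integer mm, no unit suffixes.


translate([437, 135, 0]) cube([51, 51, 480]);
translate([437, 1281, 0]) cube([51, 51, 480]);
translate([2430, 135, 0]) cube([51, 51, 480]);
translate([2430, 1281, 0]) cube([51, 51, 480]);
translate([488, 135, 232]) cube([1942, 29, 165]);
translate([488, 1303, 232]) cube([1942, 29, 165]);
translate([437, 186, 232]) cube([29, 1095, 165]);
translate([2452, 186, 232]) cube([29, 1095, 165]);
translate([542, 135, 397]) cube([63, 1197, 17]);
translate([659, 135, 397]) cube([63, 1197, 17]);
translate([776, 135, 397]) cube([63, 1197, 17]);
translate([893, 135, 397]) cube([63, 1197, 17]);
translate([1010, 135, 397]) cube([63, 1197, 17]);
translate([1127, 135, 397]) cube([63, 1197, 17]);
translate([1244, 135, 397]) cube([63, 1197, 17]);
translate([1361, 135, 397]) cube([63, 1197, 17]);
translate([1478, 135, 397]) cube([63, 1197, 17]);
translate([1595, 135, 397]) cube([63, 1197, 17]);
translate([1712, 135, 397]) cube([63, 1197, 17]);
translate([1829, 135, 397]) cube([63, 1197, 17]);
translate([1946, 135, 397]) cube([63, 1197, 17]);
translate([2063, 135, 397]) cube([63, 1197, 17]);
translate([2180, 135, 397]) cube([63, 1197, 17]);
translate([2297, 135, 397]) cube([63, 1197, 17]);
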